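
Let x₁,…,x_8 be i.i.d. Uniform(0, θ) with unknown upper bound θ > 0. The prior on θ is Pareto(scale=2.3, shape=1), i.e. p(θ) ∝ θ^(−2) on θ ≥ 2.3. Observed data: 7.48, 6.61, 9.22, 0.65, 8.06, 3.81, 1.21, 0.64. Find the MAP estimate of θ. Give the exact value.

θ̂_MAP = 9.22

The Uniform(0, θ) likelihood is θ^(−n) for θ ≥ max(xᵢ), zero otherwise. Here max(xᵢ) = 9.22.
Posterior ∝ θ^(−2) · θ^(−8) = θ^(−10) on θ ≥ max(2.3, 9.22) = 9.22.
This density is strictly decreasing in θ, so the posterior mode lies at the lower boundary of the support.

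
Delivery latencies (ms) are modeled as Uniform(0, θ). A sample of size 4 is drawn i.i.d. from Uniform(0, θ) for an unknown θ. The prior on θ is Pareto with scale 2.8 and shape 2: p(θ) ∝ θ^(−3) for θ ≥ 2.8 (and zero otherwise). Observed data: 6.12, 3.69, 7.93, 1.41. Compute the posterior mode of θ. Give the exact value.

The Uniform(0, θ) likelihood is θ^(−n) for θ ≥ max(xᵢ), zero otherwise. Here max(xᵢ) = 7.93.
Posterior ∝ θ^(−3) · θ^(−4) = θ^(−7) on θ ≥ max(2.8, 7.93) = 7.93.
This density is strictly decreasing in θ, so the posterior mode lies at the lower boundary of the support.

θ̂_MAP = 7.93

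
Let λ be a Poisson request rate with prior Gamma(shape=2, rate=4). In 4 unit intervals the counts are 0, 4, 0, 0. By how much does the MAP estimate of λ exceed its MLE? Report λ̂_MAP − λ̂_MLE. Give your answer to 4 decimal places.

Σxᵢ = 4. Posterior is Gamma(6, 8); MAP = (6−1)/8 = 5/8 ≈ 0.62500.
MLE = x̄ = 4/4 ≈ 1.00000.
Difference = 5/8 − 4/4 = -3/8 ≈ -0.3750.

MAP − MLE = -0.3750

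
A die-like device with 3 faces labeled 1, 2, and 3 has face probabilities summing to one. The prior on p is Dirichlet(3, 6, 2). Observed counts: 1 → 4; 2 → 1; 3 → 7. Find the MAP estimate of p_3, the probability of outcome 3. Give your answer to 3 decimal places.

MAP estimate: 0.400

The posterior is Dirichlet(αᵢ + nᵢ) = Dirichlet(7, 7, 9).
For a Dirichlet(a₁,…,a_K) with all aᵢ > 1, the mode has j-th component (aⱼ − 1)/(Σaᵢ − K).
Here Σaᵢ = 23 and K = 3, so p_3 = (9 − 1)/(23 − 3) = 8/20 ≈ 0.400.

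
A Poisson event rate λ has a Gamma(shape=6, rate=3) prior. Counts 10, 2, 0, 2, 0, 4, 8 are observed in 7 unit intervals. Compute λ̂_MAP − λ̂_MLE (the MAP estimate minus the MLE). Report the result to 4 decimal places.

MAP − MLE = -0.6143

Σxᵢ = 26. Posterior is Gamma(32, 10); MAP = (32−1)/10 = 31/10 ≈ 3.10000.
MLE = x̄ = 26/7 ≈ 3.71429.
Difference = 31/10 − 26/7 = -43/70 ≈ -0.6143.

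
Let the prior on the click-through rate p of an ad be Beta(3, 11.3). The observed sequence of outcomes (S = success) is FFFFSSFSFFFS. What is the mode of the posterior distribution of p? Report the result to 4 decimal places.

p̂_MAP = 0.2469

Prior: Beta(3, 11.3).
Data: 4 successes in 12 trials (from the sequence). The binomial likelihood contributes p^4(1−p)^8, so the posterior is Beta(3+4, 11.3+8) = Beta(7, 19.3).
For Beta(a, b) with a, b > 1 the mode is (a−1)/(a+b−2) = 6/24.3 ≈ 0.2469.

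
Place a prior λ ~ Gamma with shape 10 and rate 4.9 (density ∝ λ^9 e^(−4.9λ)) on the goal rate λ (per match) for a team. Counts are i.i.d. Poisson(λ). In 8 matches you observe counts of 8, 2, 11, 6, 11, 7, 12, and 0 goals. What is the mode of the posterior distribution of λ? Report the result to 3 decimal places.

Σxᵢ = 8+2+11+6+11+7+12+0 = 57, with n = 8.
Posterior ∝ λ^9e^(−4.9λ) · λ^57e^(−8λ) = λ^66e^(−12.9λ), i.e. Gamma(shape=67, rate=12.9).
The mode of a Gamma(a, b) with a ≥ 1 (shape–rate) is (a−1)/b = 66/12.9 ≈ 5.116.

λ̂_MAP = 5.116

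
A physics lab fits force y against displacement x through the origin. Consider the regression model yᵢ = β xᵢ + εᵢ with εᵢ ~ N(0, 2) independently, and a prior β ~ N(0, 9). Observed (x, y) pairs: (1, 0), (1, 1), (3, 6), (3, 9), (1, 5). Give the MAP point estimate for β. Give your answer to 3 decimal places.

log p(β | y) = −Σ(yᵢ − βxᵢ)²/(2·2) − β²/(2·9) + const.
Setting the derivative to zero: Σxᵢ(yᵢ − βxᵢ)/2 − β/9 = 0, so β = Σxᵢyᵢ / (Σxᵢ² + σ²/τ²).
Σxᵢyᵢ = 1·0 + 1·1 + 3·6 + 3·9 + 1·5 = 51; Σxᵢ² = 21; σ²/τ² = 2/9.
β̂_MAP = 51 / (21 + 2/9) = 51/(191/9) = 459/191 ≈ 2.403.

β̂_MAP = 2.403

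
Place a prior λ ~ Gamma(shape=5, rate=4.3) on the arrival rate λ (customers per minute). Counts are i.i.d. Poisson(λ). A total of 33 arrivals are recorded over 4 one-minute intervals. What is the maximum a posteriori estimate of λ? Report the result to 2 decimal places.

λ̂_MAP = 4.46

Σxᵢ = 33, n = 4.
Posterior ∝ λ^4e^(−4.3λ) · λ^33e^(−4λ) = λ^37e^(−8.3λ), i.e. Gamma(shape=38, rate=8.3).
The mode of a Gamma(a, b) with a ≥ 1 (shape–rate) is (a−1)/b = 37/8.3 ≈ 4.46.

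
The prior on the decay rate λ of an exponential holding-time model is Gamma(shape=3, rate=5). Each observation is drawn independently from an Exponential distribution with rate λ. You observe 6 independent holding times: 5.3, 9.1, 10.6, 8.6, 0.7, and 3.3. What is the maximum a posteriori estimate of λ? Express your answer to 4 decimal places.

λ̂_MAP = 0.1878

The Exponential(rate=λ) likelihood is ∝ λ^n e^(−λΣtᵢ). Here n = 6 and Σtᵢ = 5.3 + 9.1 + 10.6 + 8.6 + 0.7 + 3.3 = 37.6.
Posterior ∝ λ^2e^(−5λ) · λ^6e^(−37.6λ) = λ^8e^(−42.6λ), i.e. Gamma(9, 42.6).
Mode = (a−1)/b = 8/42.6 ≈ 0.1878.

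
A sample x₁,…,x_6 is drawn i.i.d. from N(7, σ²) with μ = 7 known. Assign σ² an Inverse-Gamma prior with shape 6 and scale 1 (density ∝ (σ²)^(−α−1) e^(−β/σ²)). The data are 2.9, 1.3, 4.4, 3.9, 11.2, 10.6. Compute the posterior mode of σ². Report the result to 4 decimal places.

σ̂²_MAP = 4.9135

Sum of squared deviations about the known mean: SS = (2.9−7)² + (1.3−7)² + (4.4−7)² + (3.9−7)² + (11.2−7)² + (10.6−7)² = 96.27.
The Normal likelihood contributes (σ²)^(−n/2) exp(−SS/(2σ²)), so the posterior is Inverse-Gamma(α + n/2, β + SS/2) = Inverse-Gamma(9, 49.135).
The mode of Inverse-Gamma(a, b) is b/(a+1) = 49.135/10 ≈ 4.9135.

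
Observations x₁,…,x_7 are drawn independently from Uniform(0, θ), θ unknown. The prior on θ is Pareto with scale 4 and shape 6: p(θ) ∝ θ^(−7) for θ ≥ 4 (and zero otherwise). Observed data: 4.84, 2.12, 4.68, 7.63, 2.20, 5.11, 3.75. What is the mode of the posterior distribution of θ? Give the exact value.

The Uniform(0, θ) likelihood is θ^(−n) for θ ≥ max(xᵢ), zero otherwise. Here max(xᵢ) = 7.63.
Posterior ∝ θ^(−7) · θ^(−7) = θ^(−14) on θ ≥ max(4, 7.63) = 7.63.
This density is strictly decreasing in θ, so the posterior mode lies at the lower boundary of the support.

θ̂_MAP = 7.63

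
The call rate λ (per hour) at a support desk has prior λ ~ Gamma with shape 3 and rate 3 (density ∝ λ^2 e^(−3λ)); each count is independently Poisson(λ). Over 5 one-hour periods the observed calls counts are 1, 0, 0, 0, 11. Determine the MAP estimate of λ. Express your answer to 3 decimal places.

Σxᵢ = 1+0+0+0+11 = 12, with n = 5.
Posterior ∝ λ^2e^(−3λ) · λ^12e^(−5λ) = λ^14e^(−8λ), i.e. Gamma(shape=15, rate=8).
The mode of a Gamma(a, b) with a ≥ 1 (shape–rate) is (a−1)/b = 14/8 ≈ 1.750.

λ̂_MAP = 1.750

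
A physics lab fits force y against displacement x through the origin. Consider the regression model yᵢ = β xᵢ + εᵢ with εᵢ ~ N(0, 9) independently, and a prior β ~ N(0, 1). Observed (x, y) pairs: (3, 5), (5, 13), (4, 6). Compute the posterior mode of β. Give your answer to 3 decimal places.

log p(β | y) = −Σ(yᵢ − βxᵢ)²/(2·9) − β²/(2·1) + const.
Setting the derivative to zero: Σxᵢ(yᵢ − βxᵢ)/9 − β/1 = 0, so β = Σxᵢyᵢ / (Σxᵢ² + σ²/τ²).
Σxᵢyᵢ = 3·5 + 5·13 + 4·6 = 104; Σxᵢ² = 50; σ²/τ² = 9.
β̂_MAP = 104 / (50 + 9) = 104/59 ≈ 1.763.

β̂_MAP = 1.763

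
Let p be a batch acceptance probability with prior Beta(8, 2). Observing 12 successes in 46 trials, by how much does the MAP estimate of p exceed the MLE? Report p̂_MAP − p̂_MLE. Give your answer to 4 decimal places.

Posterior is Beta(20, 36); MAP = (20−1)/(56−2) = 19/54 ≈ 0.35185.
MLE ignores the prior: p̂_MLE = k/n = 12/46 ≈ 0.26087.
Difference = 19/54 − 12/46 = 113/1242 ≈ 0.0910.

MAP − MLE = 0.0910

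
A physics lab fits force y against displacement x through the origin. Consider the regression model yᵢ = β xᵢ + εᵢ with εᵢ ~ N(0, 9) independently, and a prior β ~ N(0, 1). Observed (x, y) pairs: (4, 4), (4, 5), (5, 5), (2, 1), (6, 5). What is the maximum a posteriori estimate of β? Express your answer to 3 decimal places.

β̂_MAP = 0.877

log p(β | y) = −Σ(yᵢ − βxᵢ)²/(2·9) − β²/(2·1) + const.
Setting the derivative to zero: Σxᵢ(yᵢ − βxᵢ)/9 − β/1 = 0, so β = Σxᵢyᵢ / (Σxᵢ² + σ²/τ²).
Σxᵢyᵢ = 4·4 + 4·5 + 5·5 + 2·1 + 6·5 = 93; Σxᵢ² = 97; σ²/τ² = 9.
β̂_MAP = 93 / (97 + 9) = 93/106 ≈ 0.877.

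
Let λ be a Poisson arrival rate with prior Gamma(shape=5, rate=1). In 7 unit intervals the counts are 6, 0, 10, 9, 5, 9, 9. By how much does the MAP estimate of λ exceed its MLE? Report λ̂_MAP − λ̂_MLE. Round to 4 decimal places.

Σxᵢ = 48. Posterior is Gamma(53, 8); MAP = (53−1)/8 = 52/8 ≈ 6.50000.
MLE = x̄ = 48/7 ≈ 6.85714.
Difference = 52/8 − 48/7 = -5/14 ≈ -0.3571.

MAP − MLE = -0.3571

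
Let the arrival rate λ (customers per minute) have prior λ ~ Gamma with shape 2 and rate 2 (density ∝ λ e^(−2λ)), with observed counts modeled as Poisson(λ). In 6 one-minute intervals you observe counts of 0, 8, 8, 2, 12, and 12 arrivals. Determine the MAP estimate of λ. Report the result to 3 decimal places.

Σxᵢ = 0+8+8+2+12+12 = 42, with n = 6.
Posterior ∝ λe^(−2λ) · λ^42e^(−6λ) = λ^43e^(−8λ), i.e. Gamma(shape=44, rate=8).
The mode of a Gamma(a, b) with a ≥ 1 (shape–rate) is (a−1)/b = 43/8 ≈ 5.375.

λ̂_MAP = 5.375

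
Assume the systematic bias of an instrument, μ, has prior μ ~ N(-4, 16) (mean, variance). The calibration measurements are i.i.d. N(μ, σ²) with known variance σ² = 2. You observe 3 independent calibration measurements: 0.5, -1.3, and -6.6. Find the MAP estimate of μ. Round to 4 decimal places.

n = 3; x̄ = (0.5 + (-1.3) + (-6.6))/3 = -7.4/3 = -37/15 ≈ -2.4667.
For a Normal prior and Normal likelihood with known variance, the posterior is Normal; its mode equals its mean, the precision-weighted average.
Prior precision 1/σ₀² = 1/16 = 0.0625; data precision n/σ² = 3/2 = 1.5.
μ̂ = (0.0625·(-4) + 1.5·(-37/15)) / (0.0625 + 1.5) = (-3.95)/1.5625 = -2.5280.

μ̂_MAP = -2.5280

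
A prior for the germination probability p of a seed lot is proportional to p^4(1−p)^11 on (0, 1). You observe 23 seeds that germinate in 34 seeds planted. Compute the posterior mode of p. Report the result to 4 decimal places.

The prior density ∝ p^4(1−p)^11 is the kernel of Beta(5, 12).
Data: 23 successes in 34 trials. The binomial likelihood contributes p^23(1−p)^11, so the posterior is Beta(5+23, 12+11) = Beta(28, 23).
For Beta(a, b) with a, b > 1 the mode is (a−1)/(a+b−2) = 27/49 ≈ 0.5510.

p̂_MAP = 0.5510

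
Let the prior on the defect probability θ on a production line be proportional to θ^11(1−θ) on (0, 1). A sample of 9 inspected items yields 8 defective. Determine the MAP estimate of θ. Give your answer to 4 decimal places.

θ̂_MAP = 0.9048

The prior density ∝ θ^11(1−θ)^1 is the kernel of Beta(12, 2).
Data: 8 successes in 9 trials. The binomial likelihood contributes θ^8(1−θ)^1, so the posterior is Beta(12+8, 2+1) = Beta(20, 3).
For Beta(a, b) with a, b > 1 the mode is (a−1)/(a+b−2) = 19/21 ≈ 0.9048.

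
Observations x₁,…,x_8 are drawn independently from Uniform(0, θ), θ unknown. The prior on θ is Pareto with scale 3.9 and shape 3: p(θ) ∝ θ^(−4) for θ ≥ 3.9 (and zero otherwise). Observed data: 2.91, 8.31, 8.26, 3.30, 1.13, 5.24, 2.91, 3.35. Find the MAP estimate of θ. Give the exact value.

The Uniform(0, θ) likelihood is θ^(−n) for θ ≥ max(xᵢ), zero otherwise. Here max(xᵢ) = 8.31.
Posterior ∝ θ^(−4) · θ^(−8) = θ^(−12) on θ ≥ max(3.9, 8.31) = 8.31.
This density is strictly decreasing in θ, so the posterior mode lies at the lower boundary of the support.

θ̂_MAP = 8.31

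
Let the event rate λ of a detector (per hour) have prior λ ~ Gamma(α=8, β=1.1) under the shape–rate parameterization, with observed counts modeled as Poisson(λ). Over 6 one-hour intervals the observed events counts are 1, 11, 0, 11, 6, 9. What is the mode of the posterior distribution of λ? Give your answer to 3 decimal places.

Σxᵢ = 1+11+0+11+6+9 = 38, with n = 6.
Posterior ∝ λ^7e^(−1.1λ) · λ^38e^(−6λ) = λ^45e^(−7.1λ), i.e. Gamma(shape=46, rate=7.1).
The mode of a Gamma(a, b) with a ≥ 1 (shape–rate) is (a−1)/b = 45/7.1 ≈ 6.338.

λ̂_MAP = 6.338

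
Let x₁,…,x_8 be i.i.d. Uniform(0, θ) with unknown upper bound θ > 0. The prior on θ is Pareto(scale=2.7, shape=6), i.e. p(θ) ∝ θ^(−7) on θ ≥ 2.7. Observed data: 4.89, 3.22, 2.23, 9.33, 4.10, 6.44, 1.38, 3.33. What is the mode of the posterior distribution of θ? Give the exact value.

θ̂_MAP = 9.33

The Uniform(0, θ) likelihood is θ^(−n) for θ ≥ max(xᵢ), zero otherwise. Here max(xᵢ) = 9.33.
Posterior ∝ θ^(−7) · θ^(−8) = θ^(−15) on θ ≥ max(2.7, 9.33) = 9.33.
This density is strictly decreasing in θ, so the posterior mode lies at the lower boundary of the support.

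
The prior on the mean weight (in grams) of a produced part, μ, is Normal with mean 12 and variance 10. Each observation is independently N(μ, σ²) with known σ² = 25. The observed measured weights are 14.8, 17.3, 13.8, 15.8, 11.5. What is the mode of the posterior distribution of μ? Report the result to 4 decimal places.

n = 5; x̄ = (14.8 + 17.3 + 13.8 + 15.8 + 11.5)/5 = 73.2/5 = 14.64.
For a Normal prior and Normal likelihood with known variance, the posterior is Normal; its mode equals its mean, the precision-weighted average.
Prior precision 1/σ₀² = 1/10 = 0.1; data precision n/σ² = 5/25 = 0.2.
μ̂ = (0.1·12 + 0.2·14.64) / (0.1 + 0.2) = 4.128/0.3 = 13.7600.

μ̂_MAP = 13.7600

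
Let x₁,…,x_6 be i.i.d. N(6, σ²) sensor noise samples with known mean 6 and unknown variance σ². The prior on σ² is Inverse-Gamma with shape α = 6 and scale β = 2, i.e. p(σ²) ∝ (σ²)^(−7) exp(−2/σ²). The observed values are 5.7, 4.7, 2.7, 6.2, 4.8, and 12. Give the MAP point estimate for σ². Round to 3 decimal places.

σ̂²_MAP = 2.708

Sum of squared deviations about the known mean: SS = (5.7−6)² + (4.7−6)² + (2.7−6)² + (6.2−6)² + (4.8−6)² + (12−6)² = 50.15.
The Normal likelihood contributes (σ²)^(−n/2) exp(−SS/(2σ²)), so the posterior is Inverse-Gamma(α + n/2, β + SS/2) = Inverse-Gamma(9, 27.075).
The mode of Inverse-Gamma(a, b) is b/(a+1) = 27.075/10 ≈ 2.708.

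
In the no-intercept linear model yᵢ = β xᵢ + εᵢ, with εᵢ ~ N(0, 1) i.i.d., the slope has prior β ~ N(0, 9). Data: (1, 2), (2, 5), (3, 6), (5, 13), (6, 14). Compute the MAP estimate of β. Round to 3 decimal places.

β̂_MAP = 2.383

log p(β | y) = −Σ(yᵢ − βxᵢ)²/(2·1) − β²/(2·9) + const.
Setting the derivative to zero: Σxᵢ(yᵢ − βxᵢ)/1 − β/9 = 0, so β = Σxᵢyᵢ / (Σxᵢ² + σ²/τ²).
Σxᵢyᵢ = 1·2 + 2·5 + 3·6 + 5·13 + 6·14 = 179; Σxᵢ² = 75; σ²/τ² = 1/9.
β̂_MAP = 179 / (75 + 1/9) = 179/(676/9) = 1611/676 ≈ 2.383.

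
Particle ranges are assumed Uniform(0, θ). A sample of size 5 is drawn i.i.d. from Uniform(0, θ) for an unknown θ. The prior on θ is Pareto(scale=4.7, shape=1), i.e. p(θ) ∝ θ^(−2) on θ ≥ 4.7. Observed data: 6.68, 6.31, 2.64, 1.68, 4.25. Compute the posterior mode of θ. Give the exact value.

θ̂_MAP = 6.68

The Uniform(0, θ) likelihood is θ^(−n) for θ ≥ max(xᵢ), zero otherwise. Here max(xᵢ) = 6.68.
Posterior ∝ θ^(−2) · θ^(−5) = θ^(−7) on θ ≥ max(4.7, 6.68) = 6.68.
This density is strictly decreasing in θ, so the posterior mode lies at the lower boundary of the support.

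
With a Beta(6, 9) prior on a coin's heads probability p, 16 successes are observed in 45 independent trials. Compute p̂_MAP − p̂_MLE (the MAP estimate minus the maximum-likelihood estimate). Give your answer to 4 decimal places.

MAP − MLE = 0.0065

Posterior is Beta(22, 38); MAP = (22−1)/(60−2) = 21/58 ≈ 0.36207.
MLE ignores the prior: p̂_MLE = k/n = 16/45 ≈ 0.35556.
Difference = 21/58 − 16/45 = 17/2610 ≈ 0.0065.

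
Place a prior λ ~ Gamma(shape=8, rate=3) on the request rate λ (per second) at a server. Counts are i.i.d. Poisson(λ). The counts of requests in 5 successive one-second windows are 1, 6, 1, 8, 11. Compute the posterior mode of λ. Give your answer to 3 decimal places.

λ̂_MAP = 4.250

Σxᵢ = 1+6+1+8+11 = 27, with n = 5.
Posterior ∝ λ^7e^(−3λ) · λ^27e^(−5λ) = λ^34e^(−8λ), i.e. Gamma(shape=35, rate=8).
The mode of a Gamma(a, b) with a ≥ 1 (shape–rate) is (a−1)/b = 34/8 ≈ 4.250.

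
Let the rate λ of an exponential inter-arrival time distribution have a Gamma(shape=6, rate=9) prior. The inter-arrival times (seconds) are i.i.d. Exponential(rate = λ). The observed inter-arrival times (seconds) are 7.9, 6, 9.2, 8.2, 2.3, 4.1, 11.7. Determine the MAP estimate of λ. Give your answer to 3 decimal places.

The Exponential(rate=λ) likelihood is ∝ λ^n e^(−λΣtᵢ). Here n = 7 and Σtᵢ = 7.9 + 6 + 9.2 + 8.2 + 2.3 + 4.1 + 11.7 = 49.4.
Posterior ∝ λ^5e^(−9λ) · λ^7e^(−49.4λ) = λ^12e^(−58.4λ), i.e. Gamma(13, 58.4).
Mode = (a−1)/b = 12/58.4 ≈ 0.205.

λ̂_MAP = 0.205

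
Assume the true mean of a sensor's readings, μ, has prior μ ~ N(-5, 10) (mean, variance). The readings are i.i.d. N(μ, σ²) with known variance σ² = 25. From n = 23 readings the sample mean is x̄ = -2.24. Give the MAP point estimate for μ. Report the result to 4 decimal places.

n = 23, x̄ = -2.24.
For a Normal prior and Normal likelihood with known variance, the posterior is Normal; its mode equals its mean, the precision-weighted average.
Prior precision 1/σ₀² = 1/10 = 0.1; data precision n/σ² = 23/25 = 0.92.
μ̂ = (0.1·(-5) + 0.92·(-2.24)) / (0.1 + 0.92) = (-2.5608)/1.02 = -1067/425 ≈ -2.5106.

μ̂_MAP = -2.5106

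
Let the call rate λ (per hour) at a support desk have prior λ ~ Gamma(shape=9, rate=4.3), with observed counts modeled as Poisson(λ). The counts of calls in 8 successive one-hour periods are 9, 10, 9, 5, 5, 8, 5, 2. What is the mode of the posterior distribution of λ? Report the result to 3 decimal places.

λ̂_MAP = 4.959

Σxᵢ = 9+10+9+5+5+8+5+2 = 53, with n = 8.
Posterior ∝ λ^8e^(−4.3λ) · λ^53e^(−8λ) = λ^61e^(−12.3λ), i.e. Gamma(shape=62, rate=12.3).
The mode of a Gamma(a, b) with a ≥ 1 (shape–rate) is (a−1)/b = 61/12.3 ≈ 4.959.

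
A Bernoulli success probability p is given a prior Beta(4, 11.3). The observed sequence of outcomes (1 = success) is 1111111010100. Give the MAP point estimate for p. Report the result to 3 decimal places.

p̂_MAP = 0.456

Prior: Beta(4, 11.3).
Data: 9 successes in 13 trials (from the sequence). The binomial likelihood contributes p^9(1−p)^4, so the posterior is Beta(4+9, 11.3+4) = Beta(13, 15.3).
For Beta(a, b) with a, b > 1 the mode is (a−1)/(a+b−2) = 12/26.3 ≈ 0.456.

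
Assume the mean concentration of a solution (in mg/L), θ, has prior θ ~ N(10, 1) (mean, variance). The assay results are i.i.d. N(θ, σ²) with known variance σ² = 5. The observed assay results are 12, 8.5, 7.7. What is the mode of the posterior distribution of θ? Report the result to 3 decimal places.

n = 3; x̄ = (12 + 8.5 + 7.7)/3 = 28.2/3 = 9.4.
For a Normal prior and Normal likelihood with known variance, the posterior is Normal; its mode equals its mean, the precision-weighted average.
Prior precision 1/σ₀² = 1/1 = 1; data precision n/σ² = 3/5 = 0.6.
θ̂ = (1·10 + 0.6·9.4) / (1 + 0.6) = 15.64/1.6 = 9.775.

θ̂_MAP = 9.775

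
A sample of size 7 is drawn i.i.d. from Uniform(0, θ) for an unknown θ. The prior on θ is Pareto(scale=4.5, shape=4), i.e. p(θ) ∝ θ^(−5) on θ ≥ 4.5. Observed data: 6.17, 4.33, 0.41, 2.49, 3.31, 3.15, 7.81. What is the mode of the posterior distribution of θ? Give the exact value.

θ̂_MAP = 7.81

The Uniform(0, θ) likelihood is θ^(−n) for θ ≥ max(xᵢ), zero otherwise. Here max(xᵢ) = 7.81.
Posterior ∝ θ^(−5) · θ^(−7) = θ^(−12) on θ ≥ max(4.5, 7.81) = 7.81.
This density is strictly decreasing in θ, so the posterior mode lies at the lower boundary of the support.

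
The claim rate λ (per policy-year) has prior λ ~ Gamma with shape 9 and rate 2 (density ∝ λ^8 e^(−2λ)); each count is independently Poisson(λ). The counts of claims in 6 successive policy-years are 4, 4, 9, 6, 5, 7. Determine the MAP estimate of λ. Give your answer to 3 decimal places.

λ̂_MAP = 5.375

Σxᵢ = 4+4+9+6+5+7 = 35, with n = 6.
Posterior ∝ λ^8e^(−2λ) · λ^35e^(−6λ) = λ^43e^(−8λ), i.e. Gamma(shape=44, rate=8).
The mode of a Gamma(a, b) with a ≥ 1 (shape–rate) is (a−1)/b = 43/8 ≈ 5.375.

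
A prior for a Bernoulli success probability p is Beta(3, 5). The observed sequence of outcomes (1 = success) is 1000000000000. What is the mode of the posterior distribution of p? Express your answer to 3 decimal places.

Prior: Beta(3, 5).
Data: 1 success in 13 trials (from the sequence). The binomial likelihood contributes p(1−p)^12, so the posterior is Beta(3+1, 5+12) = Beta(4, 17).
For Beta(a, b) with a, b > 1 the mode is (a−1)/(a+b−2) = 3/19 ≈ 0.158.

p̂_MAP = 0.158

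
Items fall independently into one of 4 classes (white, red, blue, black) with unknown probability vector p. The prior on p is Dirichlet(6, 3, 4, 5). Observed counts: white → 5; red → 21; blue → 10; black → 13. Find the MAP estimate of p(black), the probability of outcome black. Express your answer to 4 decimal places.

MAP estimate of p(black) = 0.2698

The posterior is Dirichlet(αᵢ + nᵢ) = Dirichlet(11, 24, 14, 18).
For a Dirichlet(a₁,…,a_K) with all aᵢ > 1, the mode has j-th component (aⱼ − 1)/(Σaᵢ − K).
Here Σaᵢ = 67 and K = 4, so p(black) = (18 − 1)/(67 − 4) = 17/63 ≈ 0.2698.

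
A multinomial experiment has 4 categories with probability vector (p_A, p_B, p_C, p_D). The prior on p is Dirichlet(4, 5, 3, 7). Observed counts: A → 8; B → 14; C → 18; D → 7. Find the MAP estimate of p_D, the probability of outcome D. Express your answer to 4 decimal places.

The posterior is Dirichlet(αᵢ + nᵢ) = Dirichlet(12, 19, 21, 14).
For a Dirichlet(a₁,…,a_K) with all aᵢ > 1, the mode has j-th component (aⱼ − 1)/(Σaᵢ − K).
Here Σaᵢ = 66 and K = 4, so p_D = (14 − 1)/(66 − 4) = 13/62 ≈ 0.2097.

MAP estimate of p_D = 0.2097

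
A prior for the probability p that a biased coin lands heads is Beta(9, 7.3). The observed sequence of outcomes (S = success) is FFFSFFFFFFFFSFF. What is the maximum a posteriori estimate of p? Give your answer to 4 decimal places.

Prior: Beta(9, 7.3).
Data: 2 successes in 15 trials (from the sequence). The binomial likelihood contributes p^2(1−p)^13, so the posterior is Beta(9+2, 7.3+13) = Beta(11, 20.3).
For Beta(a, b) with a, b > 1 the mode is (a−1)/(a+b−2) = 10/29.3 ≈ 0.3413.

p̂_MAP = 0.3413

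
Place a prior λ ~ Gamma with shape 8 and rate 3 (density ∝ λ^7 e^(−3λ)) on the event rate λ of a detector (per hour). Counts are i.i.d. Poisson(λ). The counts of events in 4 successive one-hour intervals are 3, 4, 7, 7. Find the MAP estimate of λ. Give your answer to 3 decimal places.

Σxᵢ = 3+4+7+7 = 21, with n = 4.
Posterior ∝ λ^7e^(−3λ) · λ^21e^(−4λ) = λ^28e^(−7λ), i.e. Gamma(shape=29, rate=7).
The mode of a Gamma(a, b) with a ≥ 1 (shape–rate) is (a−1)/b = 28/7 ≈ 4.000.

λ̂_MAP = 4.000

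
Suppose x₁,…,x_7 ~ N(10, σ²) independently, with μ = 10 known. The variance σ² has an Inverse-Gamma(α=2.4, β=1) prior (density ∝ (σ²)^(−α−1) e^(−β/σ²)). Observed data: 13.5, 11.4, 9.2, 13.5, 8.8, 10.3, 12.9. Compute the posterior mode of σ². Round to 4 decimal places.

σ̂²_MAP = 2.8290

Sum of squared deviations about the known mean: SS = (13.5−10)² + (11.4−10)² + (9.2−10)² + (13.5−10)² + (8.8−10)² + (10.3−10)² + (12.9−10)² = 37.04.
The Normal likelihood contributes (σ²)^(−n/2) exp(−SS/(2σ²)), so the posterior is Inverse-Gamma(α + n/2, β + SS/2) = Inverse-Gamma(5.9, 19.52).
The mode of Inverse-Gamma(a, b) is b/(a+1) = 19.52/6.9 ≈ 2.8290.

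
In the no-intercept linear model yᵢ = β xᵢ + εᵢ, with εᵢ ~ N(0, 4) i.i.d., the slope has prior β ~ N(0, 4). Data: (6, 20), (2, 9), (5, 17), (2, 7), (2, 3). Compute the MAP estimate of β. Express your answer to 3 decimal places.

log p(β | y) = −Σ(yᵢ − βxᵢ)²/(2·4) − β²/(2·4) + const.
Setting the derivative to zero: Σxᵢ(yᵢ − βxᵢ)/4 − β/4 = 0, so β = Σxᵢyᵢ / (Σxᵢ² + σ²/τ²).
Σxᵢyᵢ = 6·20 + 2·9 + 5·17 + 2·7 + 2·3 = 243; Σxᵢ² = 73; σ²/τ² = 1.
β̂_MAP = 243 / (73 + 1) = 243/74 ≈ 3.284.

β̂_MAP = 3.284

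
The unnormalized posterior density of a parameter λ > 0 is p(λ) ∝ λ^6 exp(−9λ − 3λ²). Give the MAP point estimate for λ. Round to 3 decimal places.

ℓ'(λ) = 6/λ − 9 − 6λ. Setting this to zero and multiplying by λ: 6λ² + 9λ − 6 = 0.
λ = (−9 + √(9² + 4·6·6)) / (2·6) = (−9 + √225) / 12 = (−9 + 15)/12 = 1/2.
ℓ''(λ) = −6/λ² − 6 < 0, confirming a maximum.

λ̂_MAP = 0.500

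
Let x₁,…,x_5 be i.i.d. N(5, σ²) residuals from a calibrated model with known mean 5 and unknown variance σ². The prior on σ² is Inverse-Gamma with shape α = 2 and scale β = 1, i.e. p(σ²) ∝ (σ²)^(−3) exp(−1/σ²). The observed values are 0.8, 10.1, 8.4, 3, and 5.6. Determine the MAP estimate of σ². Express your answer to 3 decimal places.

σ̂²_MAP = 5.597

Sum of squared deviations about the known mean: SS = (0.8−5)² + (10.1−5)² + (8.4−5)² + (3−5)² + (5.6−5)² = 59.57.
The Normal likelihood contributes (σ²)^(−n/2) exp(−SS/(2σ²)), so the posterior is Inverse-Gamma(α + n/2, β + SS/2) = Inverse-Gamma(4.5, 30.785).
The mode of Inverse-Gamma(a, b) is b/(a+1) = 30.785/5.5 ≈ 5.597.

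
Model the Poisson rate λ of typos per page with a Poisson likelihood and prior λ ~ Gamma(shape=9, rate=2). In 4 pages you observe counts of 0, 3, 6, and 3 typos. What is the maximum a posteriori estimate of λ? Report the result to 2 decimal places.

Σxᵢ = 0+3+6+3 = 12, with n = 4.
Posterior ∝ λ^8e^(−2λ) · λ^12e^(−4λ) = λ^20e^(−6λ), i.e. Gamma(shape=21, rate=6).
The mode of a Gamma(a, b) with a ≥ 1 (shape–rate) is (a−1)/b = 20/6 ≈ 3.33.

λ̂_MAP = 3.33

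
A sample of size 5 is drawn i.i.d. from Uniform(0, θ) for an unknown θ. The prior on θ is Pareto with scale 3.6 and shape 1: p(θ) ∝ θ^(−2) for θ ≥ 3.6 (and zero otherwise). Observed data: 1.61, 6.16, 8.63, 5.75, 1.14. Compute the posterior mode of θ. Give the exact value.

The Uniform(0, θ) likelihood is θ^(−n) for θ ≥ max(xᵢ), zero otherwise. Here max(xᵢ) = 8.63.
Posterior ∝ θ^(−2) · θ^(−5) = θ^(−7) on θ ≥ max(3.6, 8.63) = 8.63.
This density is strictly decreasing in θ, so the posterior mode lies at the lower boundary of the support.

θ̂_MAP = 8.63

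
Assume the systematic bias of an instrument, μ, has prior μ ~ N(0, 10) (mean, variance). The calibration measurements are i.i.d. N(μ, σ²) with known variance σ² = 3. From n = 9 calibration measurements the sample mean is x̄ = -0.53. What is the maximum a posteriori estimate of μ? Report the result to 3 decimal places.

n = 9, x̄ = -0.53.
For a Normal prior and Normal likelihood with known variance, the posterior is Normal; its mode equals its mean, the precision-weighted average.
Prior precision 1/σ₀² = 1/10 = 0.1; data precision n/σ² = 9/3 = 3.
μ̂ = (0.1·0 + 3·(-0.53)) / (0.1 + 3) = (-1.59)/3.1 = -159/310 ≈ -0.513.

μ̂_MAP = -0.513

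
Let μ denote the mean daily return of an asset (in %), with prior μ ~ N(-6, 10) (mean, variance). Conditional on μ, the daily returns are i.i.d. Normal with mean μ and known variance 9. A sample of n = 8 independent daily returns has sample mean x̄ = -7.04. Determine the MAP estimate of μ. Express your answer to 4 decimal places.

n = 8, x̄ = -7.04.
For a Normal prior and Normal likelihood with known variance, the posterior is Normal; its mode equals its mean, the precision-weighted average.
Prior precision 1/σ₀² = 1/10 = 0.1; data precision n/σ² = 8/9.
μ̂ = (0.1·(-6) + (8/9)·(-7.04)) / (0.1 + 8/9) = (-1543/225)/(89/90) = -3086/445 ≈ -6.9348.

μ̂_MAP = -6.9348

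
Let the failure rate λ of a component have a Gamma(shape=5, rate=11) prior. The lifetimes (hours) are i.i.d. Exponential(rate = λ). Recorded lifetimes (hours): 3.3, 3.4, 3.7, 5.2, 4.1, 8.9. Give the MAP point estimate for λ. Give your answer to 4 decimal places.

The Exponential(rate=λ) likelihood is ∝ λ^n e^(−λΣtᵢ). Here n = 6 and Σtᵢ = 3.3 + 3.4 + 3.7 + 5.2 + 4.1 + 8.9 = 28.6.
Posterior ∝ λ^4e^(−11λ) · λ^6e^(−28.6λ) = λ^10e^(−39.6λ), i.e. Gamma(11, 39.6).
Mode = (a−1)/b = 10/39.6 ≈ 0.2525.

λ̂_MAP = 0.2525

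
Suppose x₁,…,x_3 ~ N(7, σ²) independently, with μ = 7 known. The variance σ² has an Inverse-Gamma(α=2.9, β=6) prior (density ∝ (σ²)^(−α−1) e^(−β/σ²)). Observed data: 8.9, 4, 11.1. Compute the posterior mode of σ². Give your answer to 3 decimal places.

Sum of squared deviations about the known mean: SS = (8.9−7)² + (4−7)² + (11.1−7)² = 29.42.
The Normal likelihood contributes (σ²)^(−n/2) exp(−SS/(2σ²)), so the posterior is Inverse-Gamma(α + n/2, β + SS/2) = Inverse-Gamma(4.4, 20.71).
The mode of Inverse-Gamma(a, b) is b/(a+1) = 20.71/5.4 ≈ 3.835.

σ̂²_MAP = 3.835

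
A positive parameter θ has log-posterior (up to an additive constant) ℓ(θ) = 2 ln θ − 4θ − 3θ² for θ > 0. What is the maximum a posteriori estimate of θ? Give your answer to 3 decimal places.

ℓ'(θ) = 2/θ − 4 − 6θ. Setting this to zero and multiplying by θ: 6θ² + 4θ − 2 = 0.
θ = (−4 + √(4² + 4·6·2)) / (2·6) = (−4 + √64) / 12 = (−4 + 8)/12 = 1/3.
ℓ''(θ) = −2/θ² − 6 < 0, confirming a maximum.

θ̂_MAP = 0.333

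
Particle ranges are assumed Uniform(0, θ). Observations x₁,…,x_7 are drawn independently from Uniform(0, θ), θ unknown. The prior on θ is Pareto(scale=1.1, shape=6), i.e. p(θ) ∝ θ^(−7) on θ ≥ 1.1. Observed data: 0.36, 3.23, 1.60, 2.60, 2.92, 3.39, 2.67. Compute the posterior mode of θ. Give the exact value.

θ̂_MAP = 3.39

The Uniform(0, θ) likelihood is θ^(−n) for θ ≥ max(xᵢ), zero otherwise. Here max(xᵢ) = 3.39.
Posterior ∝ θ^(−7) · θ^(−7) = θ^(−14) on θ ≥ max(1.1, 3.39) = 3.39.
This density is strictly decreasing in θ, so the posterior mode lies at the lower boundary of the support.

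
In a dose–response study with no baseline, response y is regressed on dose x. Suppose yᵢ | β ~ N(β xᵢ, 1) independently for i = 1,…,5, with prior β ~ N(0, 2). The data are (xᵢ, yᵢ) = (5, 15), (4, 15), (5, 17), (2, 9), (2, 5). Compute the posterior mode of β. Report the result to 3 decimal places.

β̂_MAP = 3.329

log p(β | y) = −Σ(yᵢ − βxᵢ)²/(2·1) − β²/(2·2) + const.
Setting the derivative to zero: Σxᵢ(yᵢ − βxᵢ)/1 − β/2 = 0, so β = Σxᵢyᵢ / (Σxᵢ² + σ²/τ²).
Σxᵢyᵢ = 5·15 + 4·15 + 5·17 + 2·9 + 2·5 = 248; Σxᵢ² = 74; σ²/τ² = 0.5.
β̂_MAP = 248 / (74 + 0.5) = 248/74.5 ≈ 3.329.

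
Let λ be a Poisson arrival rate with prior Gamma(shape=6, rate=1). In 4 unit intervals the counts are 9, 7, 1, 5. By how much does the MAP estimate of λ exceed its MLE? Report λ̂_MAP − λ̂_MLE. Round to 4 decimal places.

Σxᵢ = 22. Posterior is Gamma(28, 5); MAP = (28−1)/5 = 27/5 ≈ 5.40000.
MLE = x̄ = 22/4 ≈ 5.50000.
Difference = 27/5 − 22/4 = -1/10 ≈ -0.1000.

MAP − MLE = -0.1000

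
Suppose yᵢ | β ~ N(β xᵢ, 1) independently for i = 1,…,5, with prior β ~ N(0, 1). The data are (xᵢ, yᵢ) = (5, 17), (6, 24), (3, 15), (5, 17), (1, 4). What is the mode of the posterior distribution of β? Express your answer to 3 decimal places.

β̂_MAP = 3.742

log p(β | y) = −Σ(yᵢ − βxᵢ)²/(2·1) − β²/(2·1) + const.
Setting the derivative to zero: Σxᵢ(yᵢ − βxᵢ)/1 − β/1 = 0, so β = Σxᵢyᵢ / (Σxᵢ² + σ²/τ²).
Σxᵢyᵢ = 5·17 + 6·24 + 3·15 + 5·17 + 1·4 = 363; Σxᵢ² = 96; σ²/τ² = 1.
β̂_MAP = 363 / (96 + 1) = 363/97 ≈ 3.742.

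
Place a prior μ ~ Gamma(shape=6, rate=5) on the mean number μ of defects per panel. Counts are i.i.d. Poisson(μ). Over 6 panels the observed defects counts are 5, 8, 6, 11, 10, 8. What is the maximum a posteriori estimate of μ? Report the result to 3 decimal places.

μ̂_MAP = 4.818

Σxᵢ = 5+8+6+11+10+8 = 48, with n = 6.
Posterior ∝ μ^5e^(−5μ) · μ^48e^(−6μ) = μ^53e^(−11μ), i.e. Gamma(shape=54, rate=11).
The mode of a Gamma(a, b) with a ≥ 1 (shape–rate) is (a−1)/b = 53/11 ≈ 4.818.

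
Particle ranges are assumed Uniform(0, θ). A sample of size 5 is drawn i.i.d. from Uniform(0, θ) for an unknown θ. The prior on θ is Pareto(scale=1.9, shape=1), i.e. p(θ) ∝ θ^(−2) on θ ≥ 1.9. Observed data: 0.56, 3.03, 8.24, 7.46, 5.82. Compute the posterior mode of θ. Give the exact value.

θ̂_MAP = 8.24

The Uniform(0, θ) likelihood is θ^(−n) for θ ≥ max(xᵢ), zero otherwise. Here max(xᵢ) = 8.24.
Posterior ∝ θ^(−2) · θ^(−5) = θ^(−7) on θ ≥ max(1.9, 8.24) = 8.24.
This density is strictly decreasing in θ, so the posterior mode lies at the lower boundary of the support.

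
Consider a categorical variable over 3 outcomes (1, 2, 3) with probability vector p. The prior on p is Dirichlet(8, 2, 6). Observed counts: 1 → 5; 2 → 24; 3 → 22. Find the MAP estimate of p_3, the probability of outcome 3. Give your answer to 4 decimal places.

The posterior is Dirichlet(αᵢ + nᵢ) = Dirichlet(13, 26, 28).
For a Dirichlet(a₁,…,a_K) with all aᵢ > 1, the mode has j-th component (aⱼ − 1)/(Σaᵢ − K).
Here Σaᵢ = 67 and K = 3, so p_3 = (28 − 1)/(67 − 3) = 27/64 ≈ 0.4219.

MAP estimate: 0.4219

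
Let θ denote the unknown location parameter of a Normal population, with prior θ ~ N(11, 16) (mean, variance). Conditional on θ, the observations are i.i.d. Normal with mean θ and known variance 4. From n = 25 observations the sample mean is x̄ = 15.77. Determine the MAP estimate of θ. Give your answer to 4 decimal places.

θ̂_MAP = 15.7228

n = 25, x̄ = 15.77.
For a Normal prior and Normal likelihood with known variance, the posterior is Normal; its mode equals its mean, the precision-weighted average.
Prior precision 1/σ₀² = 1/16 = 0.0625; data precision n/σ² = 25/4 = 6.25.
θ̂ = (0.0625·11 + 6.25·15.77) / (0.0625 + 6.25) = 99.25/6.3125 = 1588/101 ≈ 15.7228.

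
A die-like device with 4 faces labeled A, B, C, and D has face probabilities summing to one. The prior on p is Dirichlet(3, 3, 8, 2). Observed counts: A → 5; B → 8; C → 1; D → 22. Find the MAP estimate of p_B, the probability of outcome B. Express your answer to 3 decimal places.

MAP estimate of p_B = 0.208

The posterior is Dirichlet(αᵢ + nᵢ) = Dirichlet(8, 11, 9, 24).
For a Dirichlet(a₁,…,a_K) with all aᵢ > 1, the mode has j-th component (aⱼ − 1)/(Σaᵢ − K).
Here Σaᵢ = 52 and K = 4, so p_B = (11 − 1)/(52 − 4) = 10/48 ≈ 0.208.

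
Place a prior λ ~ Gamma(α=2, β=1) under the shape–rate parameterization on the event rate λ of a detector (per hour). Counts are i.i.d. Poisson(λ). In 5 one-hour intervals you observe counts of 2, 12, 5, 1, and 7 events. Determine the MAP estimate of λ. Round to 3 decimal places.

λ̂_MAP = 4.667

Σxᵢ = 2+12+5+1+7 = 27, with n = 5.
Posterior ∝ λe^(−1λ) · λ^27e^(−5λ) = λ^28e^(−6λ), i.e. Gamma(shape=29, rate=6).
The mode of a Gamma(a, b) with a ≥ 1 (shape–rate) is (a−1)/b = 28/6 ≈ 4.667.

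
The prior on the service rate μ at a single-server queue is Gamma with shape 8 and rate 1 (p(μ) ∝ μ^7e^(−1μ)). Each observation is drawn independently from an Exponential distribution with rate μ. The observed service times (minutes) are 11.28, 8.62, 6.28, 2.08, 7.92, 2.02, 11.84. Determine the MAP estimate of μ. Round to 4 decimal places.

The Exponential(rate=μ) likelihood is ∝ μ^n e^(−μΣtᵢ). Here n = 7 and Σtᵢ = 11.28 + 8.62 + 6.28 + 2.08 + 7.92 + 2.02 + 11.84 = 50.04.
Posterior ∝ μ^7e^(−1μ) · μ^7e^(−50.04μ) = μ^14e^(−51.04μ), i.e. Gamma(15, 51.04).
Mode = (a−1)/b = 14/51.04 ≈ 0.2743.

μ̂_MAP = 0.2743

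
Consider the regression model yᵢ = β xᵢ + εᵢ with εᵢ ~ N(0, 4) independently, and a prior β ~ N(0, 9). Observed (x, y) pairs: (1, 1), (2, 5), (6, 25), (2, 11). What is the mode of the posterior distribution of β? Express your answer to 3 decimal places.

β̂_MAP = 4.027

log p(β | y) = −Σ(yᵢ − βxᵢ)²/(2·4) − β²/(2·9) + const.
Setting the derivative to zero: Σxᵢ(yᵢ − βxᵢ)/4 − β/9 = 0, so β = Σxᵢyᵢ / (Σxᵢ² + σ²/τ²).
Σxᵢyᵢ = 1·1 + 2·5 + 6·25 + 2·11 = 183; Σxᵢ² = 45; σ²/τ² = 4/9.
β̂_MAP = 183 / (45 + 4/9) = 183/(409/9) = 1647/409 ≈ 4.027.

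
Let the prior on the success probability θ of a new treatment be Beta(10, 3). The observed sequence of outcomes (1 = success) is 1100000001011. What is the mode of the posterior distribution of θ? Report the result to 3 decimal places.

θ̂_MAP = 0.583

Prior: Beta(10, 3).
Data: 5 successes in 13 trials (from the sequence). The binomial likelihood contributes θ^5(1−θ)^8, so the posterior is Beta(10+5, 3+8) = Beta(15, 11).
For Beta(a, b) with a, b > 1 the mode is (a−1)/(a+b−2) = 14/24 ≈ 0.583.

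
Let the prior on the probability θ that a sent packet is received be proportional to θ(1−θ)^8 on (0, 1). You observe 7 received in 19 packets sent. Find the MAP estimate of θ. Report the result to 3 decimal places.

The prior density ∝ θ(1−θ)^8 is the kernel of Beta(2, 9).
Data: 7 successes in 19 trials. The binomial likelihood contributes θ^7(1−θ)^12, so the posterior is Beta(2+7, 9+12) = Beta(9, 21).
For Beta(a, b) with a, b > 1 the mode is (a−1)/(a+b−2) = 8/28 ≈ 0.286.

θ̂_MAP = 0.286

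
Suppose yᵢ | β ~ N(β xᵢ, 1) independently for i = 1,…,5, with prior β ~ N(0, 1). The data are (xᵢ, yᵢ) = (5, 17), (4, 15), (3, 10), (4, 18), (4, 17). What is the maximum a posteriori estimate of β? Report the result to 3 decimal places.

log p(β | y) = −Σ(yᵢ − βxᵢ)²/(2·1) − β²/(2·1) + const.
Setting the derivative to zero: Σxᵢ(yᵢ − βxᵢ)/1 − β/1 = 0, so β = Σxᵢyᵢ / (Σxᵢ² + σ²/τ²).
Σxᵢyᵢ = 5·17 + 4·15 + 3·10 + 4·18 + 4·17 = 315; Σxᵢ² = 82; σ²/τ² = 1.
β̂_MAP = 315 / (82 + 1) = 315/83 ≈ 3.795.

β̂_MAP = 3.795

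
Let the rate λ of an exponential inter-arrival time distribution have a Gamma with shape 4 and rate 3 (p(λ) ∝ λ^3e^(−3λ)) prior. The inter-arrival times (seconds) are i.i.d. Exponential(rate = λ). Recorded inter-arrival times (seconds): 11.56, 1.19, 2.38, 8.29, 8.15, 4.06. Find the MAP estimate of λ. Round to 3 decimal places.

The Exponential(rate=λ) likelihood is ∝ λ^n e^(−λΣtᵢ). Here n = 6 and Σtᵢ = 11.56 + 1.19 + 2.38 + 8.29 + 8.15 + 4.06 = 35.63.
Posterior ∝ λ^3e^(−3λ) · λ^6e^(−35.63λ) = λ^9e^(−38.63λ), i.e. Gamma(10, 38.63).
Mode = (a−1)/b = 9/38.63 ≈ 0.233.

λ̂_MAP = 0.233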